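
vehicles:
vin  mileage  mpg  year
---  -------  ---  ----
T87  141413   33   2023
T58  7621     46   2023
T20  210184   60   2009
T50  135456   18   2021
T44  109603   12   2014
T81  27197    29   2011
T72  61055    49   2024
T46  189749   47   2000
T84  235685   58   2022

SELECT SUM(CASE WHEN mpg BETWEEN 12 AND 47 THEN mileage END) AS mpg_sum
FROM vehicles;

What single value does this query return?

vin=T87: ✓ → 141413
vin=T58: ✓ → 7621
vin=T20: ✗
vin=T50: ✓ → 135456
vin=T44: ✓ → 109603
vin=T81: ✓ → 27197
vin=T72: ✗
vin=T46: ✓ → 189749
vin=T84: ✗
mpg_sum = 141413 + 7621 + 135456 + 109603 + 27197 + 189749 = 611039

611039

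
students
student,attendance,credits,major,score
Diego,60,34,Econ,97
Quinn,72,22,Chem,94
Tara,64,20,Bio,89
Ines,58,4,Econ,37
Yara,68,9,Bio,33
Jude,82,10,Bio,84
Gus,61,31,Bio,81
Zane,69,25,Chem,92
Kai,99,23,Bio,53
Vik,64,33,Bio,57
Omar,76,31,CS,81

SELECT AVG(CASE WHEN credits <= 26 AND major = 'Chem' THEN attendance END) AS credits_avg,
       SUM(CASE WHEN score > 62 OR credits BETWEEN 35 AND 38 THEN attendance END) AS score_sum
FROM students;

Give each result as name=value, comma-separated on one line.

[credits_avg: credits <= 26 AND major = 'Chem']
student=Diego: ✗
student=Quinn: ✓ → 72
student=Tara: ✗
student=Ines: ✗
student=Yara: ✗
student=Jude: ✗
student=Gus: ✗
student=Zane: ✓ → 69
student=Kai: ✗
student=Vik: ✗
student=Omar: ✗
credits_avg = (72 + 69) / 2 = 70.5
—
[score_sum: score > 62 OR credits BETWEEN 35 AND 38]
student=Diego: ✓ → 60
student=Quinn: ✓ → 72
student=Tara: ✓ → 64
student=Ines: ✗
student=Yara: ✗
student=Jude: ✓ → 82
student=Gus: ✓ → 61
student=Zane: ✓ → 69
student=Kai: ✗
student=Vik: ✗
student=Omar: ✓ → 76
score_sum = 60 + 72 + 64 + 82 + 61 + 69 + 76 = 484

credits_avg=70.5, score_sum=484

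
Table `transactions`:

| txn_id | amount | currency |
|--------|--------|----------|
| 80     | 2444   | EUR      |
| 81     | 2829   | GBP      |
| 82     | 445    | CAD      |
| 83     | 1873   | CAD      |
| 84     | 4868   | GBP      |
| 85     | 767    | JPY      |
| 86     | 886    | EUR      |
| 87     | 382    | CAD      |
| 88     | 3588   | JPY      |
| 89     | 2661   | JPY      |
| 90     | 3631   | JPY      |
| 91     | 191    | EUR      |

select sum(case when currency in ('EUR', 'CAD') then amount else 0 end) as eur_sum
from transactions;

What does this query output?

txn_id=80: ✓ → 2444
txn_id=81: ✗
txn_id=82: ✓ → 445
txn_id=83: ✓ → 1873
txn_id=84: ✗
txn_id=85: ✗
txn_id=86: ✓ → 886
txn_id=87: ✓ → 382
txn_id=88: ✗
txn_id=89: ✗
txn_id=90: ✗
txn_id=91: ✓ → 191
eur_sum = 2444 + 445 + 1873 + 886 + 382 + 191 = 6221

6221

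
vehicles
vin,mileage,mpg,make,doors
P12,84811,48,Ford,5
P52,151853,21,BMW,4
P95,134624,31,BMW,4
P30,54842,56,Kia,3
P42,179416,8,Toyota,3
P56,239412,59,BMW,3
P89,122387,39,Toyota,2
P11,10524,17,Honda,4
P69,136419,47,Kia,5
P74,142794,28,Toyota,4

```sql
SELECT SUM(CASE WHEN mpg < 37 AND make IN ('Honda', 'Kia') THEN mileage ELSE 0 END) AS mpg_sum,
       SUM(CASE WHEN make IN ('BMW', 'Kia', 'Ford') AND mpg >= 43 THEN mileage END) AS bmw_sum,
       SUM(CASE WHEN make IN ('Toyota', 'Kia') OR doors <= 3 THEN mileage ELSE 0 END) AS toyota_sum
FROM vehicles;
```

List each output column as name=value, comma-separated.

mpg_sum=10524, bmw_sum=515484, toyota_sum=875270

[mpg_sum: mpg < 37 AND make IN ('Honda', 'Kia')]
vin=P12: ✗
vin=P52: ✗
vin=P95: ✗
vin=P30: ✗
vin=P42: ✗
vin=P56: ✗
vin=P89: ✗
vin=P11: ✓ → 10524
vin=P69: ✗
vin=P74: ✗
mpg_sum = 10524
—
[bmw_sum: make IN ('BMW', 'Kia', 'Ford') AND mpg >= 43]
vin=P12: ✓ → 84811
vin=P52: ✗
vin=P95: ✗
vin=P30: ✓ → 54842
vin=P42: ✗
vin=P56: ✓ → 239412
vin=P89: ✗
vin=P11: ✗
vin=P69: ✓ → 136419
vin=P74: ✗
bmw_sum = 84811 + 54842 + 239412 + 136419 = 515484
—
[toyota_sum: make IN ('Toyota', 'Kia') OR doors <= 3]
vin=P12: ✗
vin=P52: ✗
vin=P95: ✗
vin=P30: ✓ → 54842
vin=P42: ✓ → 179416
vin=P56: ✓ → 239412
vin=P89: ✓ → 122387
vin=P11: ✗
vin=P69: ✓ → 136419
vin=P74: ✓ → 142794
toyota_sum = 54842 + 179416 + 239412 + 122387 + 136419 + 142794 = 875270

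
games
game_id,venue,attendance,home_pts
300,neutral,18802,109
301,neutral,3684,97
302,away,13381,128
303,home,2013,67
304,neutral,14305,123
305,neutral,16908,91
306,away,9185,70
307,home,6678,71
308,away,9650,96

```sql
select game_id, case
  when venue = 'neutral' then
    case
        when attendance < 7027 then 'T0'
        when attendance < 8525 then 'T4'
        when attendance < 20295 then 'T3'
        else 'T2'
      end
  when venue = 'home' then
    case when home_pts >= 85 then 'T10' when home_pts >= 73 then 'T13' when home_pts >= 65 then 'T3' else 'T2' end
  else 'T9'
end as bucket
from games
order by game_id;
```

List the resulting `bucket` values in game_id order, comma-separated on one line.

T3, T0, T9, T3, T3, T3, T9, T3, T9

game_id=300: venue='neutral' → inner[attendance < 20295] → T3
game_id=301: venue='neutral' → inner[attendance < 7027] → T0
game_id=302: venue='away' → outer ELSE → T9
game_id=303: venue='home' → inner[home_pts >= 65] → T3
game_id=304: venue='neutral' → inner[attendance < 20295] → T3
game_id=305: venue='neutral' → inner[attendance < 20295] → T3
game_id=306: venue='away' → outer ELSE → T9
game_id=307: venue='home' → inner[home_pts >= 65] → T3
game_id=308: venue='away' → outer ELSE → T9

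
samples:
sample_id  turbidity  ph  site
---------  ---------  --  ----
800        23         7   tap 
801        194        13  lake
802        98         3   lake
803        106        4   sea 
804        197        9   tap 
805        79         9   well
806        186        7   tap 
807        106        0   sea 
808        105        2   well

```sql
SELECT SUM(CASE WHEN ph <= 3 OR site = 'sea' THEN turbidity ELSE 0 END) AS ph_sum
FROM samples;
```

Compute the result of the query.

sample_id=800: ✗
sample_id=801: ✗
sample_id=802: ✓ → 98
sample_id=803: ✓ → 106
sample_id=804: ✗
sample_id=805: ✗
sample_id=806: ✗
sample_id=807: ✓ → 106
sample_id=808: ✓ → 105
ph_sum = 98 + 106 + 106 + 105 = 415

415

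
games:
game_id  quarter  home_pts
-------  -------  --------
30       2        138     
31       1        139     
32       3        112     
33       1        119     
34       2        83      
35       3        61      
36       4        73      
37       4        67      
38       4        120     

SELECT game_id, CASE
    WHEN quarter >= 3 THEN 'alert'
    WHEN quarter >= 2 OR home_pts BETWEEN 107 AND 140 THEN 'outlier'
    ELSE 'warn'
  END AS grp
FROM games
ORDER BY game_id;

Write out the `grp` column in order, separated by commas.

game_id=30: quarter >= 2 OR home_pts BETWEEN 107 AND 140 → outlier
game_id=31: quarter >= 2 OR home_pts BETWEEN 107 AND 140 → outlier
game_id=32: quarter >= 3 → alert
game_id=33: quarter >= 2 OR home_pts BETWEEN 107 AND 140 → outlier
game_id=34: quarter >= 2 OR home_pts BETWEEN 107 AND 140 → outlier
game_id=35: quarter >= 3 → alert
game_id=36: quarter >= 3 → alert
game_id=37: quarter >= 3 → alert
game_id=38: quarter >= 3 → alert

outlier, outlier, alert, outlier, outlier, alert, alert, alert, alert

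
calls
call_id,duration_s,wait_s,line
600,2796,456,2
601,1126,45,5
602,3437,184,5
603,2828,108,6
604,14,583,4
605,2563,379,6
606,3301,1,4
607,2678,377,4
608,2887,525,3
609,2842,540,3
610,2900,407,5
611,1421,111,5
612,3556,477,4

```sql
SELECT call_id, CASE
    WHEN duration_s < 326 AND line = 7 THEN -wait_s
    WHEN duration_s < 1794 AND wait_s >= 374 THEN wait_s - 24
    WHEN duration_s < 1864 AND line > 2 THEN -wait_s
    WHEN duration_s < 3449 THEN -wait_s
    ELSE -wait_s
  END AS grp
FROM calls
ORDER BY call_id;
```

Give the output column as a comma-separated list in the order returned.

-456, -45, -184, -108, 559, -379, -1, -377, -525, -540, -407, -111, -477

call_id=600: duration_s < 3449 → -456
call_id=601: duration_s < 1864 AND line > 2 → -45
call_id=602: duration_s < 3449 → -184
call_id=603: duration_s < 3449 → -108
call_id=604: duration_s < 1794 AND wait_s >= 374 → 559
call_id=605: duration_s < 3449 → -379
call_id=606: duration_s < 3449 → -1
call_id=607: duration_s < 3449 → -377
call_id=608: duration_s < 3449 → -525
call_id=609: duration_s < 3449 → -540
call_id=610: duration_s < 3449 → -407
call_id=611: duration_s < 1864 AND line > 2 → -111
call_id=612: ELSE → -477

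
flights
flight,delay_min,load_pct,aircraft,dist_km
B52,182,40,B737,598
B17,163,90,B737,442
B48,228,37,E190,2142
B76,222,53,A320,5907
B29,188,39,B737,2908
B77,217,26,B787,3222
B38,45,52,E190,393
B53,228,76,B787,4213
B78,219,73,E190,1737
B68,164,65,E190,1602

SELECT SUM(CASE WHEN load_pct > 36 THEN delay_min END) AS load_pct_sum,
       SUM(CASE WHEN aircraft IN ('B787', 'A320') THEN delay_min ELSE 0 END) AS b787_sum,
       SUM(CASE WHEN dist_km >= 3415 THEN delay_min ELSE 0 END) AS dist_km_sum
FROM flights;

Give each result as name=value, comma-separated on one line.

load_pct_sum=1639, b787_sum=667, dist_km_sum=450

[load_pct_sum: load_pct > 36]
flight=B52: ✓ → 182
flight=B17: ✓ → 163
flight=B48: ✓ → 228
flight=B76: ✓ → 222
flight=B29: ✓ → 188
flight=B77: ✗
flight=B38: ✓ → 45
flight=B53: ✓ → 228
flight=B78: ✓ → 219
flight=B68: ✓ → 164
load_pct_sum = 182 + 163 + 228 + 222 + 188 + 45 + 228 + 219 + 164 = 1639
—
[b787_sum: aircraft IN ('B787', 'A320')]
flight=B52: ✗
flight=B17: ✗
flight=B48: ✗
flight=B76: ✓ → 222
flight=B29: ✗
flight=B77: ✓ → 217
flight=B38: ✗
flight=B53: ✓ → 228
flight=B78: ✗
flight=B68: ✗
b787_sum = 222 + 217 + 228 = 667
—
[dist_km_sum: dist_km >= 3415]
flight=B52: ✗
flight=B17: ✗
flight=B48: ✗
flight=B76: ✓ → 222
flight=B29: ✗
flight=B77: ✗
flight=B38: ✗
flight=B53: ✓ → 228
flight=B78: ✗
flight=B68: ✗
dist_km_sum = 222 + 228 = 450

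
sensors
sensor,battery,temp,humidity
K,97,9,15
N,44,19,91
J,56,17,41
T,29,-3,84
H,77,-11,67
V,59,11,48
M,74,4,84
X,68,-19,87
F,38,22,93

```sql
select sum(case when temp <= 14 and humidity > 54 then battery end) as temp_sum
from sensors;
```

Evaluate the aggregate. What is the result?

sensor=K: ✗
sensor=N: ✗
sensor=J: ✗
sensor=T: ✓ → 29
sensor=H: ✓ → 77
sensor=V: ✗
sensor=M: ✓ → 74
sensor=X: ✓ → 68
sensor=F: ✗
temp_sum = 29 + 77 + 74 + 68 = 248

248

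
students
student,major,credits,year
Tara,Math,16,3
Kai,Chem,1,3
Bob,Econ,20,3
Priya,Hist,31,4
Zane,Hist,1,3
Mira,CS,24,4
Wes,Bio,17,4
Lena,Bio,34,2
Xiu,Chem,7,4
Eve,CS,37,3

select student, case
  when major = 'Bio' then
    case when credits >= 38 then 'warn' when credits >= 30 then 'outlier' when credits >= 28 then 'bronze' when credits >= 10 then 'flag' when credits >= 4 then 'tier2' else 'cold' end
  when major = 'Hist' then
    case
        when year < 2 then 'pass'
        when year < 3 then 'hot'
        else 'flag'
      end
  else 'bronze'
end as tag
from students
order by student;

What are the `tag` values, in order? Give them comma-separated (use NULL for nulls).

student=Bob: major='Econ' → outer ELSE → bronze
student=Eve: major='CS' → outer ELSE → bronze
student=Kai: major='Chem' → outer ELSE → bronze
student=Lena: major='Bio' → inner[credits >= 30] → outlier
student=Mira: major='CS' → outer ELSE → bronze
student=Priya: major='Hist' → inner[ELSE] → flag
student=Tara: major='Math' → outer ELSE → bronze
student=Wes: major='Bio' → inner[credits >= 10] → flag
student=Xiu: major='Chem' → outer ELSE → bronze
student=Zane: major='Hist' → inner[ELSE] → flag

bronze, bronze, bronze, outlier, bronze, flag, bronze, flag, bronze, flag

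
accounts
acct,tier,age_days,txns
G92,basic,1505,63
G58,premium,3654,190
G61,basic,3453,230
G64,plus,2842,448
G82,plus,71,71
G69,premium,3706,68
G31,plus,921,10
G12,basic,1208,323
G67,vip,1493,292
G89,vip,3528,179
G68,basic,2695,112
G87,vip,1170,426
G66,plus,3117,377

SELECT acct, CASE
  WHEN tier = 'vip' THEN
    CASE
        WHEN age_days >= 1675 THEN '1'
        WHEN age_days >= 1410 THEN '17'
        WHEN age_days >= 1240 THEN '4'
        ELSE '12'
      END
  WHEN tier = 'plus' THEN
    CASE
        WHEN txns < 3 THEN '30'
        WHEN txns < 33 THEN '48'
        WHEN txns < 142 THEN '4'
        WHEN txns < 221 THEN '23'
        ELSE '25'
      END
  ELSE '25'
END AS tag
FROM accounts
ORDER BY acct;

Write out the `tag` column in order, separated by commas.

acct=G12: tier='basic' → outer ELSE → 25
acct=G31: tier='plus' → inner[txns < 33] → 48
acct=G58: tier='premium' → outer ELSE → 25
acct=G61: tier='basic' → outer ELSE → 25
acct=G64: tier='plus' → inner[ELSE] → 25
acct=G66: tier='plus' → inner[ELSE] → 25
acct=G67: tier='vip' → inner[age_days >= 1410] → 17
acct=G68: tier='basic' → outer ELSE → 25
acct=G69: tier='premium' → outer ELSE → 25
acct=G82: tier='plus' → inner[txns < 142] → 4
acct=G87: tier='vip' → inner[ELSE] → 12
acct=G89: tier='vip' → inner[age_days >= 1675] → 1
acct=G92: tier='basic' → outer ELSE → 25

25, 48, 25, 25, 25, 25, 17, 25, 25, 4, 12, 1, 25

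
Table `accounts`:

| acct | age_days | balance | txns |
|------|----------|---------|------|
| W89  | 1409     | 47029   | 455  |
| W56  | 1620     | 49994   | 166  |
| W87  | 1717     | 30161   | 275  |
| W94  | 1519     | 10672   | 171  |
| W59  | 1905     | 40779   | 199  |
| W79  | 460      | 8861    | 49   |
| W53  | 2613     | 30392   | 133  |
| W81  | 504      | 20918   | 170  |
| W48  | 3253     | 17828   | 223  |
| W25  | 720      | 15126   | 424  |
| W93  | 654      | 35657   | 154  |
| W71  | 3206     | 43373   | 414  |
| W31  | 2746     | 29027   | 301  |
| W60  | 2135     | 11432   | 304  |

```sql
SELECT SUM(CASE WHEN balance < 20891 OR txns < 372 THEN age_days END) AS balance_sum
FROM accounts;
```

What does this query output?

19846

acct=W89: ✗
acct=W56: ✓ → 1620
acct=W87: ✓ → 1717
acct=W94: ✓ → 1519
acct=W59: ✓ → 1905
acct=W79: ✓ → 460
acct=W53: ✓ → 2613
acct=W81: ✓ → 504
acct=W48: ✓ → 3253
acct=W25: ✓ → 720
acct=W93: ✓ → 654
acct=W71: ✗
acct=W31: ✓ → 2746
acct=W60: ✓ → 2135
balance_sum = 1620 + 1717 + 1519 + 1905 + 460 + 2613 + 504 + 3253 + 720 + 654 + 2746 + 2135 = 19846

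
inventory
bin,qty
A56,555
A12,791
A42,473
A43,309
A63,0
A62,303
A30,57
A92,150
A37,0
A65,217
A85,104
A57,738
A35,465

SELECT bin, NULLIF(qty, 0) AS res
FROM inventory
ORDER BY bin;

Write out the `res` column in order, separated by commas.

bin=A12: qty=791 vs 0: differ → 791
bin=A30: qty=57 vs 0: differ → 57
bin=A35: qty=465 vs 0: differ → 465
bin=A37: qty=0 vs 0: equal → NULL
bin=A42: qty=473 vs 0: differ → 473
bin=A43: qty=309 vs 0: differ → 309
bin=A56: qty=555 vs 0: differ → 555
bin=A57: qty=738 vs 0: differ → 738
bin=A62: qty=303 vs 0: differ → 303
bin=A63: qty=0 vs 0: equal → NULL
bin=A65: qty=217 vs 0: differ → 217
bin=A85: qty=104 vs 0: differ → 104
bin=A92: qty=150 vs 0: differ → 150

791, 57, 465, NULL, 473, 309, 555, 738, 303, NULL, 217, 104, 150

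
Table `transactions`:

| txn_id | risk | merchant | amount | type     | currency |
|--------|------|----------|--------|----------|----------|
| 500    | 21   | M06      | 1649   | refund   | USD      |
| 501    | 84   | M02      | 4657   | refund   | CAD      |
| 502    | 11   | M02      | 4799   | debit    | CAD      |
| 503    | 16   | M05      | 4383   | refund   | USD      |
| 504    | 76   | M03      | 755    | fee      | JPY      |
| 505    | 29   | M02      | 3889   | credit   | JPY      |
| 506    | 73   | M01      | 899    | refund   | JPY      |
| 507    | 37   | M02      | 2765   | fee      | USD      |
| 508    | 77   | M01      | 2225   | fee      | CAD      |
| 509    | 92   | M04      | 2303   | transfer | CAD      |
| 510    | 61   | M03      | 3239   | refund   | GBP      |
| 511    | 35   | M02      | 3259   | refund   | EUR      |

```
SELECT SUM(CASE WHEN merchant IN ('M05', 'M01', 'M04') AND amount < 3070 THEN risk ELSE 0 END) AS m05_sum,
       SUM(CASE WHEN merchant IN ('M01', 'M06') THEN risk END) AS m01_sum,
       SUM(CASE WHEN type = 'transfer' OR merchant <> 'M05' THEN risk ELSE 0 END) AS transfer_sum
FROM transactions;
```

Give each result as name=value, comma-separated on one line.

[m05_sum: merchant IN ('M05', 'M01', 'M04') AND amount < 3070]
txn_id=500: ✗
txn_id=501: ✗
txn_id=502: ✗
txn_id=503: ✗
txn_id=504: ✗
txn_id=505: ✗
txn_id=506: ✓ → 73
txn_id=507: ✗
txn_id=508: ✓ → 77
txn_id=509: ✓ → 92
txn_id=510: ✗
txn_id=511: ✗
m05_sum = 73 + 77 + 92 = 242
—
[m01_sum: merchant IN ('M01', 'M06')]
txn_id=500: ✓ → 21
txn_id=501: ✗
txn_id=502: ✗
txn_id=503: ✗
txn_id=504: ✗
txn_id=505: ✗
txn_id=506: ✓ → 73
txn_id=507: ✗
txn_id=508: ✓ → 77
txn_id=509: ✗
txn_id=510: ✗
txn_id=511: ✗
m01_sum = 21 + 73 + 77 = 171
—
[transfer_sum: type = 'transfer' OR merchant <> 'M05']
txn_id=500: ✓ → 21
txn_id=501: ✓ → 84
txn_id=502: ✓ → 11
txn_id=503: ✗
txn_id=504: ✓ → 76
txn_id=505: ✓ → 29
txn_id=506: ✓ → 73
txn_id=507: ✓ → 37
txn_id=508: ✓ → 77
txn_id=509: ✓ → 92
txn_id=510: ✓ → 61
txn_id=511: ✓ → 35
transfer_sum = 21 + 84 + 11 + 76 + 29 + 73 + 37 + 77 + 92 + 61 + 35 = 596

m05_sum=242, m01_sum=171, transfer_sum=596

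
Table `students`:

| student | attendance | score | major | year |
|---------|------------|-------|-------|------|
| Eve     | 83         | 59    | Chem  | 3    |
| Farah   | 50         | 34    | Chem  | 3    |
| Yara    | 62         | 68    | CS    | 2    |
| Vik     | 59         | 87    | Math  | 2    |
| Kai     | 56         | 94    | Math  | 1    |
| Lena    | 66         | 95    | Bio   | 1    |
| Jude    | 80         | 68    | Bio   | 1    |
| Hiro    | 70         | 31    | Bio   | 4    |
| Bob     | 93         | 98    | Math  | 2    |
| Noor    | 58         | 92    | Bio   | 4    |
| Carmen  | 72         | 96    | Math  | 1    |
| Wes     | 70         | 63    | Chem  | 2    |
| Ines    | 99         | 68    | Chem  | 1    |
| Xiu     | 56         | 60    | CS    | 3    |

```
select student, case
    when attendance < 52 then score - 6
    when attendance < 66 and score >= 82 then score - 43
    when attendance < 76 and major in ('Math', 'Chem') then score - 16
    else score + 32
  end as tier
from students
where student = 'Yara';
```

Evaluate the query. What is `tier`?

100

student = Yara: attendance=62, score=68, major=CS, year=2.
attendance < 52 → false
attendance < 66 and score >= 82 → false
attendance < 76 and major in ('Math', 'Chem') → false
No prior WHEN matched → ELSE → 100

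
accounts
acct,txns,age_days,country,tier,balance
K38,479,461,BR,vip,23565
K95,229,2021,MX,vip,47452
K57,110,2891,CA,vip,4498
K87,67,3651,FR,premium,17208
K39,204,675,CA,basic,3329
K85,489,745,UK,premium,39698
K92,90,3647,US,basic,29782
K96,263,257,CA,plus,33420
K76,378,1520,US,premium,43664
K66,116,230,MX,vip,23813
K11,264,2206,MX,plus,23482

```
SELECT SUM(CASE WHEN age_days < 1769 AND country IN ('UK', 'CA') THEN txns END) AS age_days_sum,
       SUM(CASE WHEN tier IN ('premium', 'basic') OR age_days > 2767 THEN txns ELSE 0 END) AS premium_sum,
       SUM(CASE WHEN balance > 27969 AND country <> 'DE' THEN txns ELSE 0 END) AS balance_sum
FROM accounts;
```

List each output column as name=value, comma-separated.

age_days_sum=956, premium_sum=1338, balance_sum=1449

[age_days_sum: age_days < 1769 AND country IN ('UK', 'CA')]
acct=K38: ✗
acct=K95: ✗
acct=K57: ✗
acct=K87: ✗
acct=K39: ✓ → 204
acct=K85: ✓ → 489
acct=K92: ✗
acct=K96: ✓ → 263
acct=K76: ✗
acct=K66: ✗
acct=K11: ✗
age_days_sum = 204 + 489 + 263 = 956
—
[premium_sum: tier IN ('premium', 'basic') OR age_days > 2767]
acct=K38: ✗
acct=K95: ✗
acct=K57: ✓ → 110
acct=K87: ✓ → 67
acct=K39: ✓ → 204
acct=K85: ✓ → 489
acct=K92: ✓ → 90
acct=K96: ✗
acct=K76: ✓ → 378
acct=K66: ✗
acct=K11: ✗
premium_sum = 110 + 67 + 204 + 489 + 90 + 378 = 1338
—
[balance_sum: balance > 27969 AND country <> 'DE']
acct=K38: ✗
acct=K95: ✓ → 229
acct=K57: ✗
acct=K87: ✗
acct=K39: ✗
acct=K85: ✓ → 489
acct=K92: ✓ → 90
acct=K96: ✓ → 263
acct=K76: ✓ → 378
acct=K66: ✗
acct=K11: ✗
balance_sum = 229 + 489 + 90 + 263 + 378 = 1449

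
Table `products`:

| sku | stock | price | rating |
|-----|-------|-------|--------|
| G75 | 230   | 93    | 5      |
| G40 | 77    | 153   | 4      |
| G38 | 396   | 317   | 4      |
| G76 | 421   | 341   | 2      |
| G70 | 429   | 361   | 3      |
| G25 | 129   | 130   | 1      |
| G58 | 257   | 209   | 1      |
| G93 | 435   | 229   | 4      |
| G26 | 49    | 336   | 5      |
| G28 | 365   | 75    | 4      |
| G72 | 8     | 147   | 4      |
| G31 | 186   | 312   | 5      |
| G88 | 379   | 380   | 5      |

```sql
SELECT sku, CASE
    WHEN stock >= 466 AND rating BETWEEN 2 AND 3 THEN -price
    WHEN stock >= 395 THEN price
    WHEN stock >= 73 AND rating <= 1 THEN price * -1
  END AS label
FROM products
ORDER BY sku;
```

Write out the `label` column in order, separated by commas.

sku=G25: stock >= 73 AND rating <= 1 → -130
sku=G26: (no match → NULL) → NULL
sku=G28: (no match → NULL) → NULL
sku=G31: (no match → NULL) → NULL
sku=G38: stock >= 395 → 317
sku=G40: (no match → NULL) → NULL
sku=G58: stock >= 73 AND rating <= 1 → -209
sku=G70: stock >= 395 → 361
sku=G72: (no match → NULL) → NULL
sku=G75: (no match → NULL) → NULL
sku=G76: stock >= 395 → 341
sku=G88: (no match → NULL) → NULL
sku=G93: stock >= 395 → 229

-130, NULL, NULL, NULL, 317, NULL, -209, 361, NULL, NULL, 341, NULL, 229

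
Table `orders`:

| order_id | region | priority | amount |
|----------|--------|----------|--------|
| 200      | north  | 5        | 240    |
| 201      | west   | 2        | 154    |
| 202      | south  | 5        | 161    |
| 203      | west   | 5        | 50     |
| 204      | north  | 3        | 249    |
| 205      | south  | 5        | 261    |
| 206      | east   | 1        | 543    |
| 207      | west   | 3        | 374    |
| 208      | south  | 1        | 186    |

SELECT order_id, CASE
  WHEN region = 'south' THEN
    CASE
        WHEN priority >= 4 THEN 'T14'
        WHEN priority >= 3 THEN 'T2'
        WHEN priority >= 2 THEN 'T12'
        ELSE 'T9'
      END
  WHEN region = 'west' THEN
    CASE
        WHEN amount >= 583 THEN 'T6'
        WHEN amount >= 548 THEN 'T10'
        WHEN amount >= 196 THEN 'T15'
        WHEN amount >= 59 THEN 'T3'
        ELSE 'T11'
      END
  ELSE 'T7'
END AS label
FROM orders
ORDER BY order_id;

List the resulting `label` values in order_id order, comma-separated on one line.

order_id=200: region='north' → outer ELSE → T7
order_id=201: region='west' → inner[amount >= 59] → T3
order_id=202: region='south' → inner[priority >= 4] → T14
order_id=203: region='west' → inner[ELSE] → T11
order_id=204: region='north' → outer ELSE → T7
order_id=205: region='south' → inner[priority >= 4] → T14
order_id=206: region='east' → outer ELSE → T7
order_id=207: region='west' → inner[amount >= 196] → T15
order_id=208: region='south' → inner[ELSE] → T9

T7, T3, T14, T11, T7, T14, T7, T15, T9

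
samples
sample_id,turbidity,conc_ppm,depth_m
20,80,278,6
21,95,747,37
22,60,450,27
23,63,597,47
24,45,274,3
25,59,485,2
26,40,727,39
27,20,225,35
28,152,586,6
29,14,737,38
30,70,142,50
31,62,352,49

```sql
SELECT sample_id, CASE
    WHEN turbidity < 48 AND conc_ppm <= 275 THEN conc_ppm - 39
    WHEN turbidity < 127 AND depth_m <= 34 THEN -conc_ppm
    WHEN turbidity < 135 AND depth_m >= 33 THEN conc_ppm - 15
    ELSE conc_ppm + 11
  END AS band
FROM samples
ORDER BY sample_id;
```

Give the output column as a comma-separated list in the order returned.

sample_id=20: turbidity < 127 AND depth_m <= 34 → -278
sample_id=21: turbidity < 135 AND depth_m >= 33 → 732
sample_id=22: turbidity < 127 AND depth_m <= 34 → -450
sample_id=23: turbidity < 135 AND depth_m >= 33 → 582
sample_id=24: turbidity < 48 AND conc_ppm <= 275 → 235
sample_id=25: turbidity < 127 AND depth_m <= 34 → -485
sample_id=26: turbidity < 135 AND depth_m >= 33 → 712
sample_id=27: turbidity < 48 AND conc_ppm <= 275 → 186
sample_id=28: ELSE → 597
sample_id=29: turbidity < 135 AND depth_m >= 33 → 722
sample_id=30: turbidity < 135 AND depth_m >= 33 → 127
sample_id=31: turbidity < 135 AND depth_m >= 33 → 337

-278, 732, -450, 582, 235, -485, 712, 186, 597, 722, 127, 337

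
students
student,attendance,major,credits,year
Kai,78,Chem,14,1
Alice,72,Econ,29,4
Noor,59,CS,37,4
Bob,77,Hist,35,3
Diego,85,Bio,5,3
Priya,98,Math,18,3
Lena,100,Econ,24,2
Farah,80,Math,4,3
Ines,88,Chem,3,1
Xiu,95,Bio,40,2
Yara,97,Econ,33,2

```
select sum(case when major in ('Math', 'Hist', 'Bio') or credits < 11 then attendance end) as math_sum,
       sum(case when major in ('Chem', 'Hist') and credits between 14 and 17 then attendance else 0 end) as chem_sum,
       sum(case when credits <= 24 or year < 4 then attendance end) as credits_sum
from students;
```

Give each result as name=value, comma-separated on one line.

math_sum=523, chem_sum=78, credits_sum=798

[math_sum: major in ('Math', 'Hist', 'Bio') or credits < 11]
student=Kai: ✗
student=Alice: ✗
student=Noor: ✗
student=Bob: ✓ → 77
student=Diego: ✓ → 85
student=Priya: ✓ → 98
student=Lena: ✗
student=Farah: ✓ → 80
student=Ines: ✓ → 88
student=Xiu: ✓ → 95
student=Yara: ✗
math_sum = 77 + 85 + 98 + 80 + 88 + 95 = 523
—
[chem_sum: major in ('Chem', 'Hist') and credits between 14 and 17]
student=Kai: ✓ → 78
student=Alice: ✗
student=Noor: ✗
student=Bob: ✗
student=Diego: ✗
student=Priya: ✗
student=Lena: ✗
student=Farah: ✗
student=Ines: ✗
student=Xiu: ✗
student=Yara: ✗
chem_sum = 78
—
[credits_sum: credits <= 24 or year < 4]
student=Kai: ✓ → 78
student=Alice: ✗
student=Noor: ✗
student=Bob: ✓ → 77
student=Diego: ✓ → 85
student=Priya: ✓ → 98
student=Lena: ✓ → 100
student=Farah: ✓ → 80
student=Ines: ✓ → 88
student=Xiu: ✓ → 95
student=Yara: ✓ → 97
credits_sum = 78 + 77 + 85 + 98 + 100 + 80 + 88 + 95 + 97 = 798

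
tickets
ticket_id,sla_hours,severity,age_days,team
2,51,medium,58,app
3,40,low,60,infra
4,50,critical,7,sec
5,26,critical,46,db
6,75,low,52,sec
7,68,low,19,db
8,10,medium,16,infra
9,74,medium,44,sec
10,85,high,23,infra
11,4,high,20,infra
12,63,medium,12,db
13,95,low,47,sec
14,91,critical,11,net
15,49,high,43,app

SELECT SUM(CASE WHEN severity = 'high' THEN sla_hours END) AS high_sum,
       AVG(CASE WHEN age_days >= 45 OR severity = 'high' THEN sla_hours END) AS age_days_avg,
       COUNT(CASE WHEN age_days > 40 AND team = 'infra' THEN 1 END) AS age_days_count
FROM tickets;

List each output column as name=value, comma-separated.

[high_sum: severity = 'high']
ticket_id=2: ✗
ticket_id=3: ✗
ticket_id=4: ✗
ticket_id=5: ✗
ticket_id=6: ✗
ticket_id=7: ✗
ticket_id=8: ✗
ticket_id=9: ✗
ticket_id=10: ✓ → 85
ticket_id=11: ✓ → 4
ticket_id=12: ✗
ticket_id=13: ✗
ticket_id=14: ✗
ticket_id=15: ✓ → 49
high_sum = 85 + 4 + 49 = 138
—
[age_days_avg: age_days >= 45 OR severity = 'high']
ticket_id=2: ✓ → 51
ticket_id=3: ✓ → 40
ticket_id=4: ✗
ticket_id=5: ✓ → 26
ticket_id=6: ✓ → 75
ticket_id=7: ✗
ticket_id=8: ✗
ticket_id=9: ✗
ticket_id=10: ✓ → 85
ticket_id=11: ✓ → 4
ticket_id=12: ✗
ticket_id=13: ✓ → 95
ticket_id=14: ✗
ticket_id=15: ✓ → 49
age_days_avg = (51 + 40 + 26 + 75 + 85 + 4 + 95 + 49) / 8 = 53.125
—
[age_days_count: age_days > 40 AND team = 'infra']
ticket_id=2: ✗
ticket_id=3: ✓ → 1
ticket_id=4: ✗
ticket_id=5: ✗
ticket_id=6: ✗
ticket_id=7: ✗
ticket_id=8: ✗
ticket_id=9: ✗
ticket_id=10: ✗
ticket_id=11: ✗
ticket_id=12: ✗
ticket_id=13: ✗
ticket_id=14: ✗
ticket_id=15: ✗
age_days_count = COUNT(1) = 1

high_sum=138, age_days_avg=53.125, age_days_count=1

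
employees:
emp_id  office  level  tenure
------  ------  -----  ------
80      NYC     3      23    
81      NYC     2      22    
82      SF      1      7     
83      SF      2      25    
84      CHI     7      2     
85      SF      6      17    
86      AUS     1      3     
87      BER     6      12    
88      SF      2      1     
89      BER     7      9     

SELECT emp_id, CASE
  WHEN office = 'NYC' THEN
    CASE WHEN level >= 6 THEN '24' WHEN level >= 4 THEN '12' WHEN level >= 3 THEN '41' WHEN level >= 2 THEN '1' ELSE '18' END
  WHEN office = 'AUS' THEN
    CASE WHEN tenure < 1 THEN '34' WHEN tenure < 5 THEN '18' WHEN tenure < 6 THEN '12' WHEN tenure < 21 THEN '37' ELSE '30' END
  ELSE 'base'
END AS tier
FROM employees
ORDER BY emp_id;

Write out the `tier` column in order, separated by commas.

emp_id=80: office='NYC' → inner[level >= 3] → 41
emp_id=81: office='NYC' → inner[level >= 2] → 1
emp_id=82: office='SF' → outer ELSE → base
emp_id=83: office='SF' → outer ELSE → base
emp_id=84: office='CHI' → outer ELSE → base
emp_id=85: office='SF' → outer ELSE → base
emp_id=86: office='AUS' → inner[tenure < 5] → 18
emp_id=87: office='BER' → outer ELSE → base
emp_id=88: office='SF' → outer ELSE → base
emp_id=89: office='BER' → outer ELSE → base

41, 1, base, base, base, base, 18, base, base, base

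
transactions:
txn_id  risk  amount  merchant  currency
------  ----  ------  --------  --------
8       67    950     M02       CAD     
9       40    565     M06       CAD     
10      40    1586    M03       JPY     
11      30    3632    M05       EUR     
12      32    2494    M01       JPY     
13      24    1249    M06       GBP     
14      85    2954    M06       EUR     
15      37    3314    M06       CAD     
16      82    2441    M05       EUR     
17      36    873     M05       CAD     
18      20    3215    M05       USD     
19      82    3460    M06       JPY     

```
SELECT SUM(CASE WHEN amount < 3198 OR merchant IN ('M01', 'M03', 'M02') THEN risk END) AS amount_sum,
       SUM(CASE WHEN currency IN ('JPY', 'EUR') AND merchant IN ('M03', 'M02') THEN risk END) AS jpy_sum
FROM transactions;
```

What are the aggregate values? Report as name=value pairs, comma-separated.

[amount_sum: amount < 3198 OR merchant IN ('M01', 'M03', 'M02')]
txn_id=8: ✓ → 67
txn_id=9: ✓ → 40
txn_id=10: ✓ → 40
txn_id=11: ✗
txn_id=12: ✓ → 32
txn_id=13: ✓ → 24
txn_id=14: ✓ → 85
txn_id=15: ✗
txn_id=16: ✓ → 82
txn_id=17: ✓ → 36
txn_id=18: ✗
txn_id=19: ✗
amount_sum = 67 + 40 + 40 + 32 + 24 + 85 + 82 + 36 = 406
—
[jpy_sum: currency IN ('JPY', 'EUR') AND merchant IN ('M03', 'M02')]
txn_id=8: ✗
txn_id=9: ✗
txn_id=10: ✓ → 40
txn_id=11: ✗
txn_id=12: ✗
txn_id=13: ✗
txn_id=14: ✗
txn_id=15: ✗
txn_id=16: ✗
txn_id=17: ✗
txn_id=18: ✗
txn_id=19: ✗
jpy_sum = 40

amount_sum=406, jpy_sum=40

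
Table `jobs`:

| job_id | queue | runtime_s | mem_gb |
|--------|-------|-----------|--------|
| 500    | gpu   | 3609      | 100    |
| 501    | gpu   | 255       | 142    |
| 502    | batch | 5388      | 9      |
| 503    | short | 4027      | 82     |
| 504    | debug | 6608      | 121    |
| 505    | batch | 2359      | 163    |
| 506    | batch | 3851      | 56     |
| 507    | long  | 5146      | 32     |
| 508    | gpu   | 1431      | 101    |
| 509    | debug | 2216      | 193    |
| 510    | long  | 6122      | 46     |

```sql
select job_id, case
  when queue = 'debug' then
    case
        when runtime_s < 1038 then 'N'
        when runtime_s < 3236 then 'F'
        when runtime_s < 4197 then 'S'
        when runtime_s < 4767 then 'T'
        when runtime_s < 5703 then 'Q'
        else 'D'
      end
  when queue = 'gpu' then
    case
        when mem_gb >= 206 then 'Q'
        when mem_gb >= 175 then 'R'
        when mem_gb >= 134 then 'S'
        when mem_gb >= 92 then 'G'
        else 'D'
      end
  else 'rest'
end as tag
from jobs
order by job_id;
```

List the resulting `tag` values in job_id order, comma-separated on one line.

job_id=500: queue='gpu' → inner[mem_gb >= 92] → G
job_id=501: queue='gpu' → inner[mem_gb >= 134] → S
job_id=502: queue='batch' → outer ELSE → rest
job_id=503: queue='short' → outer ELSE → rest
job_id=504: queue='debug' → inner[ELSE] → D
job_id=505: queue='batch' → outer ELSE → rest
job_id=506: queue='batch' → outer ELSE → rest
job_id=507: queue='long' → outer ELSE → rest
job_id=508: queue='gpu' → inner[mem_gb >= 92] → G
job_id=509: queue='debug' → inner[runtime_s < 3236] → F
job_id=510: queue='long' → outer ELSE → rest

G, S, rest, rest, D, rest, rest, rest, G, F, rest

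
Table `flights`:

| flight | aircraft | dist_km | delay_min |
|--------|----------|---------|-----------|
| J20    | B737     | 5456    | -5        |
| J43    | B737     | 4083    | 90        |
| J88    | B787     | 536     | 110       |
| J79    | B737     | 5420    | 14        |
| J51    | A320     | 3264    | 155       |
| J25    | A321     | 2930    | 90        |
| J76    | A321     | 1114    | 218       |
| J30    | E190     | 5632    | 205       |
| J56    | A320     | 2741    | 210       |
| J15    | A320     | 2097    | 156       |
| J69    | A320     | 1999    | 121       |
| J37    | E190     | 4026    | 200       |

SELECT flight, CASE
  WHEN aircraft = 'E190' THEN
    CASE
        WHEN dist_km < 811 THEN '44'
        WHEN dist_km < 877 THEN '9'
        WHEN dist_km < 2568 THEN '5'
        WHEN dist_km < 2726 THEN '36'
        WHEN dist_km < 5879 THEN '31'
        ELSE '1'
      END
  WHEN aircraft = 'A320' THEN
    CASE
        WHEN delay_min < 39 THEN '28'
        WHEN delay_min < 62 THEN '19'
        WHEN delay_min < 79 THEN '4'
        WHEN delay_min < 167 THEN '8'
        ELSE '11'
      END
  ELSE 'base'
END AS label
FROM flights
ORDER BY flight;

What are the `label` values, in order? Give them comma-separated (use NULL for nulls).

8, base, base, 31, 31, base, 8, 11, 8, base, base, base

flight=J15: aircraft='A320' → inner[delay_min < 167] → 8
flight=J20: aircraft='B737' → outer ELSE → base
flight=J25: aircraft='A321' → outer ELSE → base
flight=J30: aircraft='E190' → inner[dist_km < 5879] → 31
flight=J37: aircraft='E190' → inner[dist_km < 5879] → 31
flight=J43: aircraft='B737' → outer ELSE → base
flight=J51: aircraft='A320' → inner[delay_min < 167] → 8
flight=J56: aircraft='A320' → inner[ELSE] → 11
flight=J69: aircraft='A320' → inner[delay_min < 167] → 8
flight=J76: aircraft='A321' → outer ELSE → base
flight=J79: aircraft='B737' → outer ELSE → base
flight=J88: aircraft='B787' → outer ELSE → base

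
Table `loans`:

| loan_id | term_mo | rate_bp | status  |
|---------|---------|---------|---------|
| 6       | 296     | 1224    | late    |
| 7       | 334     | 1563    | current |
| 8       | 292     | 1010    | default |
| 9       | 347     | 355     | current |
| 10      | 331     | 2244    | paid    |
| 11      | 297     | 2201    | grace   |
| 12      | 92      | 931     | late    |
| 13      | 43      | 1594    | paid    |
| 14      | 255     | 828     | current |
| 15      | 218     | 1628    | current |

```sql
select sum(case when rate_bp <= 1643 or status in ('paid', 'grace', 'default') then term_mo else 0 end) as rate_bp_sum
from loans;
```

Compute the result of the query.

loan_id=6: ✓ → 296
loan_id=7: ✓ → 334
loan_id=8: ✓ → 292
loan_id=9: ✓ → 347
loan_id=10: ✓ → 331
loan_id=11: ✓ → 297
loan_id=12: ✓ → 92
loan_id=13: ✓ → 43
loan_id=14: ✓ → 255
loan_id=15: ✓ → 218
rate_bp_sum = 296 + 334 + 292 + 347 + 331 + 297 + 92 + 43 + 255 + 218 = 2505

2505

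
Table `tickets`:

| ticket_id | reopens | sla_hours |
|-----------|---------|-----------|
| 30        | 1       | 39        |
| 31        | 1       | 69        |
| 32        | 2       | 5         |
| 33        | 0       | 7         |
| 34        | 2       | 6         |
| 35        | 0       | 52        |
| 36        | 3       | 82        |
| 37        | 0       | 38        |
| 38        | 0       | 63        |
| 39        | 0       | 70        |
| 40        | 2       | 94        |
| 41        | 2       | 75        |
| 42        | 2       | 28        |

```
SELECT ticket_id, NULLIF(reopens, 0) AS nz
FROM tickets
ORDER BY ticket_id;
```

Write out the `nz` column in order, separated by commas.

ticket_id=30: reopens=1 vs 0: differ → 1
ticket_id=31: reopens=1 vs 0: differ → 1
ticket_id=32: reopens=2 vs 0: differ → 2
ticket_id=33: reopens=0 vs 0: equal → NULL
ticket_id=34: reopens=2 vs 0: differ → 2
ticket_id=35: reopens=0 vs 0: equal → NULL
ticket_id=36: reopens=3 vs 0: differ → 3
ticket_id=37: reopens=0 vs 0: equal → NULL
ticket_id=38: reopens=0 vs 0: equal → NULL
ticket_id=39: reopens=0 vs 0: equal → NULL
ticket_id=40: reopens=2 vs 0: differ → 2
ticket_id=41: reopens=2 vs 0: differ → 2
ticket_id=42: reopens=2 vs 0: differ → 2

1, 1, 2, NULL, 2, NULL, 3, NULL, NULL, NULL, 2, 2, 2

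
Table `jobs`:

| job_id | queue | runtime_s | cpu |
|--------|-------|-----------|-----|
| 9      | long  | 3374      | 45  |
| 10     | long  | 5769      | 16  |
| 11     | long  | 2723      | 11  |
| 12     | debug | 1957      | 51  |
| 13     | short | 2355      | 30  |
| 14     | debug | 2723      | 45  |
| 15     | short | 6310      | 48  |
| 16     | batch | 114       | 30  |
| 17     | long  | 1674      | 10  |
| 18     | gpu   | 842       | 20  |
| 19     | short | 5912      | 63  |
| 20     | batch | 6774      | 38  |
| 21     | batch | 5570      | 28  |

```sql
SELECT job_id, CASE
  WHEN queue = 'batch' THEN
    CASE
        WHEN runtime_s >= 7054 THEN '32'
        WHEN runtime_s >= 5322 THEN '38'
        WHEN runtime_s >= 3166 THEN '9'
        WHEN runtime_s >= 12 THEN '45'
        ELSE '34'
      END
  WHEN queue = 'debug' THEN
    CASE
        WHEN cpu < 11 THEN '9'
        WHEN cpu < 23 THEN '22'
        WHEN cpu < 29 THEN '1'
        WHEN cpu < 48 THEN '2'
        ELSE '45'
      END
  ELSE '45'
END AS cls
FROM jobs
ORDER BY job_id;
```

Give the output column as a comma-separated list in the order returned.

job_id=9: queue='long' → outer ELSE → 45
job_id=10: queue='long' → outer ELSE → 45
job_id=11: queue='long' → outer ELSE → 45
job_id=12: queue='debug' → inner[ELSE] → 45
job_id=13: queue='short' → outer ELSE → 45
job_id=14: queue='debug' → inner[cpu < 48] → 2
job_id=15: queue='short' → outer ELSE → 45
job_id=16: queue='batch' → inner[runtime_s >= 12] → 45
job_id=17: queue='long' → outer ELSE → 45
job_id=18: queue='gpu' → outer ELSE → 45
job_id=19: queue='short' → outer ELSE → 45
job_id=20: queue='batch' → inner[runtime_s >= 5322] → 38
job_id=21: queue='batch' → inner[runtime_s >= 5322] → 38

45, 45, 45, 45, 45, 2, 45, 45, 45, 45, 45, 38, 38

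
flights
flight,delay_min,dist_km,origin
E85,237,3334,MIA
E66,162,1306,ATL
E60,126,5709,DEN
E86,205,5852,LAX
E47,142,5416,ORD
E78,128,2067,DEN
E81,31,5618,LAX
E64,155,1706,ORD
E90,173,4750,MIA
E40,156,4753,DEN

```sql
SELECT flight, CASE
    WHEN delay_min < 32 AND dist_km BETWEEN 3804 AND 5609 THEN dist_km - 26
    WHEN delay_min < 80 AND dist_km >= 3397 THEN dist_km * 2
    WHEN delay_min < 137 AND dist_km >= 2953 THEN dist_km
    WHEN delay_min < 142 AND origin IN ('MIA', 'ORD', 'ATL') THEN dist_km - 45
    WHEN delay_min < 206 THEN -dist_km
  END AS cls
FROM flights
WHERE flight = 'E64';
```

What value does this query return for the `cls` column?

flight = E64: delay_min=155, dist_km=1706, origin=ORD.
delay_min < 32 AND dist_km BETWEEN 3804 AND 5609 → false
delay_min < 80 AND dist_km >= 3397 → false
delay_min < 137 AND dist_km >= 2953 → false
delay_min < 142 AND origin IN ('MIA', 'ORD', 'ATL') → false
delay_min < 206 → true → -1706

-1706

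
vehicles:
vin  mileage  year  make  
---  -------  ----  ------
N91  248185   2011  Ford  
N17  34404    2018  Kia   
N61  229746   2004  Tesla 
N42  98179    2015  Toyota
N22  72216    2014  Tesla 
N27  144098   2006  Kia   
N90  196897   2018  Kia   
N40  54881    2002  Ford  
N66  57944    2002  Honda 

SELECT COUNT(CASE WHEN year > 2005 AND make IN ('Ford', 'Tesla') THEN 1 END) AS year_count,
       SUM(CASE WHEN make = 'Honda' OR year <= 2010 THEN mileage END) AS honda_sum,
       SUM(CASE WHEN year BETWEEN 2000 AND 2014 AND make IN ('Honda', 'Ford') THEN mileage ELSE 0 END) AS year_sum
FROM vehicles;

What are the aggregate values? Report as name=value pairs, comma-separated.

year_count=2, honda_sum=486669, year_sum=361010

[year_count: year > 2005 AND make IN ('Ford', 'Tesla')]
vin=N91: ✓ → 1
vin=N17: ✗
vin=N61: ✗
vin=N42: ✗
vin=N22: ✓ → 1
vin=N27: ✗
vin=N90: ✗
vin=N40: ✗
vin=N66: ✗
year_count = COUNT(1, 1) = 2
—
[honda_sum: make = 'Honda' OR year <= 2010]
vin=N91: ✗
vin=N17: ✗
vin=N61: ✓ → 229746
vin=N42: ✗
vin=N22: ✗
vin=N27: ✓ → 144098
vin=N90: ✗
vin=N40: ✓ → 54881
vin=N66: ✓ → 57944
honda_sum = 229746 + 144098 + 54881 + 57944 = 486669
—
[year_sum: year BETWEEN 2000 AND 2014 AND make IN ('Honda', 'Ford')]
vin=N91: ✓ → 248185
vin=N17: ✗
vin=N61: ✗
vin=N42: ✗
vin=N22: ✗
vin=N27: ✗
vin=N90: ✗
vin=N40: ✓ → 54881
vin=N66: ✓ → 57944
year_sum = 248185 + 54881 + 57944 = 361010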